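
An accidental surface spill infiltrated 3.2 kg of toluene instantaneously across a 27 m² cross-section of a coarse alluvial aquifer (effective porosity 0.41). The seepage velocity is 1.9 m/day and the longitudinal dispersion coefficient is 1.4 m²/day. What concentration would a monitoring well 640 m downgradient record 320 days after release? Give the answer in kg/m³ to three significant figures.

0.00218 kg/m³

For an instantaneous plane source, C(x,t) = M/(n_e·A·√(4πDt)) · exp(−(x−vt)²/(4Dt)), with n_e·A the pore (flow) area.
Plume center vt = 1.9 × 320 = 608 m, so the well at 640 m is 32 m downgradient of the peak.
√(4πDt) = 75.03 m, giving peak height M/(n_e·A·√(4πDt)) = 3.2/(0.41 × 27 × 75.03) = 0.003853 kg/m³.
(x−vt)²/(4Dt) = (32)²/(4 × 1.4 × 320) = 0.5714; exp(−0.5714) = 0.5647.
C = 0.003853 × 0.5647 = 0.00218 kg/m³.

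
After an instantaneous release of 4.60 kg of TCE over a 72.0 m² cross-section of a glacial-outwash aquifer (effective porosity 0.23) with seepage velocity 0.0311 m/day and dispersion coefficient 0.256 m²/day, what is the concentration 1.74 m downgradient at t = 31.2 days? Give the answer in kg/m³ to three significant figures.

0.0272 kg/m³

For an instantaneous plane source, C(x,t) = M/(n_e·A·√(4πDt)) · exp(−(x−vt)²/(4Dt)), with n_e·A the pore (flow) area.
Plume center vt = 0.0311 × 31.2 = 0.97032 m, so the well at 1.74 m is 0.76968 m downgradient of the peak.
√(4πDt) = 10.02 m, giving peak height M/(n_e·A·√(4πDt)) = 4.60/(0.23 × 72.0 × 10.02) = 0.02772 kg/m³.
(x−vt)²/(4Dt) = (0.76968)²/(4 × 0.256 × 31.2) = 0.01854; exp(−0.01854) = 0.9816.
C = 0.02772 × 0.9816 = 0.0272 kg/m³.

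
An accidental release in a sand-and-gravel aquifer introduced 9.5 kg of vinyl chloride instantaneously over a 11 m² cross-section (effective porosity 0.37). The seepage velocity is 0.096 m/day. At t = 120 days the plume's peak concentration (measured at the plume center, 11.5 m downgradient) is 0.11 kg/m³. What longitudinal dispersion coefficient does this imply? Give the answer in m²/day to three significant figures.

At the plume center C_max = M/(n_e·A·√(4πDt)), so D = M²/(4πt·(n_e·A·C_max)²).
n_e·A·C_max = 0.37 × 11 × 0.11 = 0.4477 kg/m.
D = 9.5²/(4π × 120 × 0.4477²) = 0.299 m²/day.

0.299 m²/day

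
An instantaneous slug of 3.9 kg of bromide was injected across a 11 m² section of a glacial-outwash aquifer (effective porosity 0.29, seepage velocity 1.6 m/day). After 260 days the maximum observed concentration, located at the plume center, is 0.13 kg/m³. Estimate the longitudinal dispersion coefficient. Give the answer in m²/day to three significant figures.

At the plume center C_max = M/(n_e·A·√(4πDt)), so D = M²/(4πt·(n_e·A·C_max)²).
n_e·A·C_max = 0.29 × 11 × 0.13 = 0.4147 kg/m.
D = 3.9²/(4π × 260 × 0.4147²) = 0.0271 m²/day.

0.0271 m²/day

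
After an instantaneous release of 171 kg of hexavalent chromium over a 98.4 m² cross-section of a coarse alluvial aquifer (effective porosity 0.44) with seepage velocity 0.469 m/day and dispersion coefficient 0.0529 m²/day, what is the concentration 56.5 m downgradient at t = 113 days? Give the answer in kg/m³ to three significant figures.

0.273 kg/m³

For an instantaneous plane source, C(x,t) = M/(n_e·A·√(4πDt)) · exp(−(x−vt)²/(4Dt)), with n_e·A the pore (flow) area.
Plume center vt = 0.469 × 113 = 52.997 m, so the well at 56.5 m is 3.503 m downgradient of the peak.
√(4πDt) = 8.667 m, giving peak height M/(n_e·A·√(4πDt)) = 171/(0.44 × 98.4 × 8.667) = 0.4557 kg/m³.
(x−vt)²/(4Dt) = (3.503)²/(4 × 0.0529 × 113) = 0.5132; exp(−0.5132) = 0.5986.
C = 0.4557 × 0.5986 = 0.273 kg/m³.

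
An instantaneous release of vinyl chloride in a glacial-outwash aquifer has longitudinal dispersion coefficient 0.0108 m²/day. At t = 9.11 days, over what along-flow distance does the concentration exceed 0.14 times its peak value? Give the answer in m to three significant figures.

1.76 m

The plume is Gaussian with σ = √(2Dt) = √(2 × 0.0108 × 9.11) = 0.4436 m.
C/C_peak = exp(−Δx²/(2σ²)) = 0.14 ⇒ Δx = σ·√(−2 ln 0.14) = 0.4436 × 1.983 = 0.8797 m.
Width = 2Δx = 1.76 m.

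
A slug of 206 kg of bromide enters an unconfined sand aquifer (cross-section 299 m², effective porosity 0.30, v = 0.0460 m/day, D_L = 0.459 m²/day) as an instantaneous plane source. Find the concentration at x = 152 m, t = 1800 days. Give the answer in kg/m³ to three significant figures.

0.00529 kg/m³

For an instantaneous plane source, C(x,t) = M/(n_e·A·√(4πDt)) · exp(−(x−vt)²/(4Dt)), with n_e·A the pore (flow) area.
Plume center vt = 0.0460 × 1800 = 82.8 m, so the well at 152 m is 69.2 m downgradient of the peak.
√(4πDt) = 101.9 m, giving peak height M/(n_e·A·√(4πDt)) = 206/(0.30 × 299 × 101.9) = 0.02254 kg/m³.
(x−vt)²/(4Dt) = (69.2)²/(4 × 0.459 × 1800) = 1.449; exp(−1.449) = 0.2348.
C = 0.02254 × 0.2348 = 0.00529 kg/m³.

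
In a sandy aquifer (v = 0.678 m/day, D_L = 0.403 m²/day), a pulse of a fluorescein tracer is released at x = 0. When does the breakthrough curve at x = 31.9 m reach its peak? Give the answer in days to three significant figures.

For the 1D instantaneous-source solution, setting ∂C/∂t = 0 at fixed x gives v²t² + 2Dt − x² = 0, so t = (√(D² + v²x²) − D)/v².
√(D² + v²x²) = √(0.403² + 0.678² × 31.9²) = 21.63; v² = 0.459684.
t = (21.63 − 0.403)/0.459684 = 46.2 days (vs. the pure-advection estimate x/v = 47.1 d).

46.2 days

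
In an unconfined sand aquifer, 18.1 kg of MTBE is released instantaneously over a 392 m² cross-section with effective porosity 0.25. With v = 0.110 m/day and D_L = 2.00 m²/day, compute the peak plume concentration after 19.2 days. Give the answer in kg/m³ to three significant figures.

The peak of an instantaneous 1D plume sits at x = vt; there the Gaussian factor is 1 and C_max = M/(n_e·A·√(4πDt)), where n_e·A is the pore area the mass is dissolved in.
√(4πDt) = √(4π × 2.00 × 19.2) = 21.97 m, so C_max = 18.1/(0.25 × 392 × 21.97) = 0.00841 kg/m³.

0.00841 kg/m³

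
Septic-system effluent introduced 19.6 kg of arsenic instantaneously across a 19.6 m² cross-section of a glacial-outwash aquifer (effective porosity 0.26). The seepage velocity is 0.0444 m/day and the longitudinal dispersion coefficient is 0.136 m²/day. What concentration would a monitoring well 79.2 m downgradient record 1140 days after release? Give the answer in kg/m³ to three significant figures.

For an instantaneous plane source, C(x,t) = M/(n_e·A·√(4πDt)) · exp(−(x−vt)²/(4Dt)), with n_e·A the pore (flow) area.
Plume center vt = 0.0444 × 1140 = 50.616 m, so the well at 79.2 m is 28.584 m downgradient of the peak.
√(4πDt) = 44.14 m, giving peak height M/(n_e·A·√(4πDt)) = 19.6/(0.26 × 19.6 × 44.14) = 0.08714 kg/m³.
(x−vt)²/(4Dt) = (28.584)²/(4 × 0.136 × 1140) = 1.317; exp(−1.317) = 0.2679.
C = 0.08714 × 0.2679 = 0.0233 kg/m³.

0.0233 kg/m³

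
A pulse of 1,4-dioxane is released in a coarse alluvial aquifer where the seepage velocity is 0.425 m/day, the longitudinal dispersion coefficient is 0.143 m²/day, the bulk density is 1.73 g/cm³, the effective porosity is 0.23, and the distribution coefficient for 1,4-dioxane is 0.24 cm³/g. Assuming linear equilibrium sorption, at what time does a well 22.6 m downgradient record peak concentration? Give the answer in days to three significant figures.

147 days

Retardation factor R = 1 + ρ_b·K_d/n = 1 + 1.73 × 0.24/0.23 = 2.805.
Sorption retards both mechanisms: v_R = v/R = 0.1515 m/day, D_R = D/R = 0.05098 m²/day.
Peak time from v_R²t² + 2D_R t − x² = 0: t = (√(D_R² + v_R²x²) − D_R)/v_R².
√(D_R² + v_R²x²) = √(0.05098² + 0.1515² × 22.6²) = 3.424; v_R² = 0.02295.
t = (3.424 − 0.05098)/0.02295 = 147 days.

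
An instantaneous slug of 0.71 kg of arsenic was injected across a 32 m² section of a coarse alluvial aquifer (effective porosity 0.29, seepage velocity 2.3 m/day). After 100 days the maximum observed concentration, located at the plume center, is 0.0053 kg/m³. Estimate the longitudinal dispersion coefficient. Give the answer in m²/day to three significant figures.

At the plume center C_max = M/(n_e·A·√(4πDt)), so D = M²/(4πt·(n_e·A·C_max)²).
n_e·A·C_max = 0.29 × 32 × 0.0053 = 0.04918 kg/m.
D = 0.71²/(4π × 100 × 0.04918²) = 0.166 m²/day.

0.166 m²/day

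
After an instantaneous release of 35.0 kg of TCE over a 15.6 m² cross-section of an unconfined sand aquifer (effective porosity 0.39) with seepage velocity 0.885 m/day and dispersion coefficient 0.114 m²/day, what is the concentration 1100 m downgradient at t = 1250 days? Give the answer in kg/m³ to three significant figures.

For an instantaneous plane source, C(x,t) = M/(n_e·A·√(4πDt)) · exp(−(x−vt)²/(4Dt)), with n_e·A the pore (flow) area.
Plume center vt = 0.885 × 1250 = 1106.25 m, so the well at 1100 m is 6.25 m upgradient of the peak.
√(4πDt) = 42.32 m, giving peak height M/(n_e·A·√(4πDt)) = 35.0/(0.39 × 15.6 × 42.32) = 0.1359 kg/m³.
(x−vt)²/(4Dt) = (-6.25)²/(4 × 0.114 × 1250) = 0.06853; exp(−0.06853) = 0.9338.
C = 0.1359 × 0.9338 = 0.127 kg/m³.

0.127 kg/m³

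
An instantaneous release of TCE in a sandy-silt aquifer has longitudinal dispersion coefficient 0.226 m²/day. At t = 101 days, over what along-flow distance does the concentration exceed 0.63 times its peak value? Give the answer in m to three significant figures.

13.0 m

The plume is Gaussian with σ = √(2Dt) = √(2 × 0.226 × 101) = 6.757 m.
C/C_peak = exp(−Δx²/(2σ²)) = 0.63 ⇒ Δx = σ·√(−2 ln 0.63) = 6.757 × 0.9613 = 6.496 m.
Width = 2Δx = 13.0 m.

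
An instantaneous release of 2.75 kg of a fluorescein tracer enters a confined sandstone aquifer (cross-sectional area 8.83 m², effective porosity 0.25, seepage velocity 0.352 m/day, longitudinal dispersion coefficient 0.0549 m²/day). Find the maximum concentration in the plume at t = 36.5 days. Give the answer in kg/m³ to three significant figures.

The peak of an instantaneous 1D plume sits at x = vt; there the Gaussian factor is 1 and C_max = M/(n_e·A·√(4πDt)), where n_e·A is the pore area the mass is dissolved in.
√(4πDt) = √(4π × 0.0549 × 36.5) = 5.018 m, so C_max = 2.75/(0.25 × 8.83 × 5.018) = 0.248 kg/m³.

0.248 kg/m³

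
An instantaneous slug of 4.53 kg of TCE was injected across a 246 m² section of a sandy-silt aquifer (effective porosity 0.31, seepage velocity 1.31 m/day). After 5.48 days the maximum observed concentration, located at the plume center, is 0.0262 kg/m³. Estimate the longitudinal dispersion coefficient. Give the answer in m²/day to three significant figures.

At the plume center C_max = M/(n_e·A·√(4πDt)), so D = M²/(4πt·(n_e·A·C_max)²).
n_e·A·C_max = 0.31 × 246 × 0.0262 = 1.998 kg/m.
D = 4.53²/(4π × 5.48 × 1.998²) = 0.0746 m²/day.

0.0746 m²/day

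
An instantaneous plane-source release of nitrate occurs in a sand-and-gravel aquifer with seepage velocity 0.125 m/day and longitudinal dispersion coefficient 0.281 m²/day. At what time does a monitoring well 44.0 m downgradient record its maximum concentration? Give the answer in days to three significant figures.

For the 1D instantaneous-source solution, setting ∂C/∂t = 0 at fixed x gives v²t² + 2Dt − x² = 0, so t = (√(D² + v²x²) − D)/v².
√(D² + v²x²) = √(0.281² + 0.125² × 44.0²) = 5.507; v² = 0.015625.
t = (5.507 − 0.281)/0.015625 = 334 days (vs. the pure-advection estimate x/v = 352 d).

334 days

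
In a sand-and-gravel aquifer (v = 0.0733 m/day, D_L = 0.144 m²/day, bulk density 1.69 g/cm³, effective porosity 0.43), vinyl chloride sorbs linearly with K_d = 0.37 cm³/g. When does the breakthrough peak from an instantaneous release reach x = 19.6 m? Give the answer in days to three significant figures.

Retardation factor R = 1 + ρ_b·K_d/n = 1 + 1.69 × 0.37/0.43 = 2.454.
Sorption retards both mechanisms: v_R = v/R = 0.02987 m/day, D_R = D/R = 0.05868 m²/day.
Peak time from v_R²t² + 2D_R t − x² = 0: t = (√(D_R² + v_R²x²) − D_R)/v_R².
√(D_R² + v_R²x²) = √(0.05868² + 0.02987² × 19.6²) = 0.5884; v_R² = 0.0008922.
t = (0.5884 − 0.05868)/0.0008922 = 594 days.

594 days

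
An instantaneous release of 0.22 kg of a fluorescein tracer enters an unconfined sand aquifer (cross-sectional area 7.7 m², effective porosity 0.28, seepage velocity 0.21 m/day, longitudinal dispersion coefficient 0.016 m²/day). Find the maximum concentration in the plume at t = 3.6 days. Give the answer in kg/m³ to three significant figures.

0.120 kg/m³

The peak of an instantaneous 1D plume sits at x = vt; there the Gaussian factor is 1 and C_max = M/(n_e·A·√(4πDt)), where n_e·A is the pore area the mass is dissolved in.
√(4πDt) = √(4π × 0.016 × 3.6) = 0.8508 m, so C_max = 0.22/(0.28 × 7.7 × 0.8508) = 0.120 kg/m³.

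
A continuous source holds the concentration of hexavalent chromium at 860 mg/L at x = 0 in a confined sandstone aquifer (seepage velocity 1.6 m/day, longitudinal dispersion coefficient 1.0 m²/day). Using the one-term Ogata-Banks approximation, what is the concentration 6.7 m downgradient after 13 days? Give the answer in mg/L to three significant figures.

858 mg/L

For a continuous step input, C/C₀ ≈ ½·erfc((x−vt)/(2√(Dt))).
vt = 1.6 × 13 = 20.8 m and 2√(Dt) = 2√(1.0 × 13) = 7.211 m.
Argument (x−vt)/(2√(Dt)) = (6.7 − 20.8)/7.211 = -1.955; ½·erfc(-1.955) = 0.9972.
C = 860 × 0.9972 = 858 mg/L.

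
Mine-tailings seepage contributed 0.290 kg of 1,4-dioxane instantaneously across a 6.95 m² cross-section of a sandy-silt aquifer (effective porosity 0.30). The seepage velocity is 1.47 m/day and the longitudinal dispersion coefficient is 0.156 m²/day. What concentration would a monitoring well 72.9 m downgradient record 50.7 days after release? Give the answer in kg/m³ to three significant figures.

For an instantaneous plane source, C(x,t) = M/(n_e·A·√(4πDt)) · exp(−(x−vt)²/(4Dt)), with n_e·A the pore (flow) area.
Plume center vt = 1.47 × 50.7 = 74.529 m, so the well at 72.9 m is 1.629 m upgradient of the peak.
√(4πDt) = 9.969 m, giving peak height M/(n_e·A·√(4πDt)) = 0.290/(0.30 × 6.95 × 9.969) = 0.01395 kg/m³.
(x−vt)²/(4Dt) = (-1.629)²/(4 × 0.156 × 50.7) = 0.08388; exp(−0.08388) = 0.9195.
C = 0.01395 × 0.9195 = 0.0128 kg/m³.

0.0128 kg/m³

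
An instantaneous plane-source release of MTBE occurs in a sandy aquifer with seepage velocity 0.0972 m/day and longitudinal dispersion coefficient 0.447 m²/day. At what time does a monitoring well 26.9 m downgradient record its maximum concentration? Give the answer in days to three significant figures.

For the 1D instantaneous-source solution, setting ∂C/∂t = 0 at fixed x gives v²t² + 2Dt − x² = 0, so t = (√(D² + v²x²) − D)/v².
√(D² + v²x²) = √(0.447² + 0.0972² × 26.9²) = 2.653; v² = 0.00944784.
t = (2.653 − 0.447)/0.00944784 = 233 days (vs. the pure-advection estimate x/v = 277 d).

233 days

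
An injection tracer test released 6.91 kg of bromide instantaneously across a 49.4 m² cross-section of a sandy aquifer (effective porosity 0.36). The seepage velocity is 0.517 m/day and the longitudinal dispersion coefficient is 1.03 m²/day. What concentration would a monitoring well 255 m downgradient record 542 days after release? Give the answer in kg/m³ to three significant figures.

For an instantaneous plane source, C(x,t) = M/(n_e·A·√(4πDt)) · exp(−(x−vt)²/(4Dt)), with n_e·A the pore (flow) area.
Plume center vt = 0.517 × 542 = 280.214 m, so the well at 255 m is 25.214 m upgradient of the peak.
√(4πDt) = 83.76 m, giving peak height M/(n_e·A·√(4πDt)) = 6.91/(0.36 × 49.4 × 83.76) = 0.004639 kg/m³.
(x−vt)²/(4Dt) = (-25.214)²/(4 × 1.03 × 542) = 0.2847; exp(−0.2847) = 0.7522.
C = 0.004639 × 0.7522 = 0.00349 kg/m³.

0.00349 kg/m³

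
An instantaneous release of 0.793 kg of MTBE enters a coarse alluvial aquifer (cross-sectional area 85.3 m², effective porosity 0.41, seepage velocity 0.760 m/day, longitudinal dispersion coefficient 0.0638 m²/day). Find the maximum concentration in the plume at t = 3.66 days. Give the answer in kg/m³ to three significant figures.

The peak of an instantaneous 1D plume sits at x = vt; there the Gaussian factor is 1 and C_max = M/(n_e·A·√(4πDt)), where n_e·A is the pore area the mass is dissolved in.
√(4πDt) = √(4π × 0.0638 × 3.66) = 1.713 m, so C_max = 0.793/(0.41 × 85.3 × 1.713) = 0.0132 kg/m³.

0.0132 kg/m³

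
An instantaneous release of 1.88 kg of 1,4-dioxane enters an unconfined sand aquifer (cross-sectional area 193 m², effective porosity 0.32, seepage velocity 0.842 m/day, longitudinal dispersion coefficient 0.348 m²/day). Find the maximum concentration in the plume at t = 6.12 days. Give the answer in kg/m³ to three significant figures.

0.00588 kg/m³

The peak of an instantaneous 1D plume sits at x = vt; there the Gaussian factor is 1 and C_max = M/(n_e·A·√(4πDt)), where n_e·A is the pore area the mass is dissolved in.
√(4πDt) = √(4π × 0.348 × 6.12) = 5.173 m, so C_max = 1.88/(0.32 × 193 × 5.173) = 0.00588 kg/m³.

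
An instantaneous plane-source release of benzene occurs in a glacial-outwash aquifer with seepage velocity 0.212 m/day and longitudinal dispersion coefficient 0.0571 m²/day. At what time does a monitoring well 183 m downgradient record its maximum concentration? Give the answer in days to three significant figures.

For the 1D instantaneous-source solution, setting ∂C/∂t = 0 at fixed x gives v²t² + 2Dt − x² = 0, so t = (√(D² + v²x²) − D)/v².
√(D² + v²x²) = √(0.0571² + 0.212² × 183²) = 38.80; v² = 0.044944.
t = (38.80 − 0.0571)/0.044944 = 862 days (vs. the pure-advection estimate x/v = 863 d).

862 days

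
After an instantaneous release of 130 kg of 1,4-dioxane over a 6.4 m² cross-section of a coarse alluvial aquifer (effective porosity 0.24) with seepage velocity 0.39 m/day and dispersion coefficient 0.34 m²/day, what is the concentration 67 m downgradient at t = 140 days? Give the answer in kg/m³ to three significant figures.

1.54 kg/m³

For an instantaneous plane source, C(x,t) = M/(n_e·A·√(4πDt)) · exp(−(x−vt)²/(4Dt)), with n_e·A the pore (flow) area.
Plume center vt = 0.39 × 140 = 54.6 m, so the well at 67 m is 12.4 m downgradient of the peak.
√(4πDt) = 24.46 m, giving peak height M/(n_e·A·√(4πDt)) = 130/(0.24 × 6.4 × 24.46) = 3.460 kg/m³.
(x−vt)²/(4Dt) = (12.4)²/(4 × 0.34 × 140) = 0.8076; exp(−0.8076) = 0.4459.
C = 3.460 × 0.4459 = 1.54 kg/m³.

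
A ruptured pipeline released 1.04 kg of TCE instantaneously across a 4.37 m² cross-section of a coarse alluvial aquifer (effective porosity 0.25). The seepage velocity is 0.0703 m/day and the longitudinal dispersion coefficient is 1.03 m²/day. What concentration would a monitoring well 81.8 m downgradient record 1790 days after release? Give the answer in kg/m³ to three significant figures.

For an instantaneous plane source, C(x,t) = M/(n_e·A·√(4πDt)) · exp(−(x−vt)²/(4Dt)), with n_e·A the pore (flow) area.
Plume center vt = 0.0703 × 1790 = 125.837 m, so the well at 81.8 m is 44.037 m upgradient of the peak.
√(4πDt) = 152.2 m, giving peak height M/(n_e·A·√(4πDt)) = 1.04/(0.25 × 4.37 × 152.2) = 0.006255 kg/m³.
(x−vt)²/(4Dt) = (-44.037)²/(4 × 1.03 × 1790) = 0.2630; exp(−0.2630) = 0.7687.
C = 0.006255 × 0.7687 = 0.00481 kg/m³.

0.00481 kg/m³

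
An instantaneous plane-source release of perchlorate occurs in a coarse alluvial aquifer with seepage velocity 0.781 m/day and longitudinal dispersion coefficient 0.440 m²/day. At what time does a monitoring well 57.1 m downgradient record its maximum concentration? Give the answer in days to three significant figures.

For the 1D instantaneous-source solution, setting ∂C/∂t = 0 at fixed x gives v²t² + 2Dt − x² = 0, so t = (√(D² + v²x²) − D)/v².
√(D² + v²x²) = √(0.440² + 0.781² × 57.1²) = 44.60; v² = 0.609961.
t = (44.60 − 0.440)/0.609961 = 72.4 days (vs. the pure-advection estimate x/v = 73.1 d).

72.4 days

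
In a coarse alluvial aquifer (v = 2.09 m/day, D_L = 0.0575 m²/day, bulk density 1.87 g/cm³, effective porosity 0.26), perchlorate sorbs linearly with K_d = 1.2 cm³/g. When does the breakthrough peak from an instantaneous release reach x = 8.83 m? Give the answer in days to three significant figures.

Retardation factor R = 1 + ρ_b·K_d/n = 1 + 1.87 × 1.2/0.26 = 9.631.
Sorption retards both mechanisms: v_R = v/R = 0.2170 m/day, D_R = D/R = 0.005970 m²/day.
Peak time from v_R²t² + 2D_R t − x² = 0: t = (√(D_R² + v_R²x²) − D_R)/v_R².
√(D_R² + v_R²x²) = √(0.005970² + 0.2170² × 8.83²) = 1.916; v_R² = 0.04709.
t = (1.916 − 0.005970)/0.04709 = 40.6 days.

40.6 days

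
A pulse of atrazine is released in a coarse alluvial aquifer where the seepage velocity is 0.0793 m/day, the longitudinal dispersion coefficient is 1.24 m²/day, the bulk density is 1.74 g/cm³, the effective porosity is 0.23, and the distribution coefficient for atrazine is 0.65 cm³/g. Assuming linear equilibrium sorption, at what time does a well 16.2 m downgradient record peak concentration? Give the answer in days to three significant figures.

513 days

Retardation factor R = 1 + ρ_b·K_d/n = 1 + 1.74 × 0.65/0.23 = 5.917.
Sorption retards both mechanisms: v_R = v/R = 0.01340 m/day, D_R = D/R = 0.2096 m²/day.
Peak time from v_R²t² + 2D_R t − x² = 0: t = (√(D_R² + v_R²x²) − D_R)/v_R².
√(D_R² + v_R²x²) = √(0.2096² + 0.01340² × 16.2²) = 0.3018; v_R² = 0.0001796.
t = (0.3018 − 0.2096)/0.0001796 = 513 days.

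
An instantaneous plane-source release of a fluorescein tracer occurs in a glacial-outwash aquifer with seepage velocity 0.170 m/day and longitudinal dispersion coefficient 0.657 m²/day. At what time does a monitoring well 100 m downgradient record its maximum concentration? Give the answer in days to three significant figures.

566 days

For the 1D instantaneous-source solution, setting ∂C/∂t = 0 at fixed x gives v²t² + 2Dt − x² = 0, so t = (√(D² + v²x²) − D)/v².
√(D² + v²x²) = √(0.657² + 0.170² × 100²) = 17.01; v² = 0.0289.
t = (17.01 − 0.657)/0.0289 = 566 days (vs. the pure-advection estimate x/v = 588 d).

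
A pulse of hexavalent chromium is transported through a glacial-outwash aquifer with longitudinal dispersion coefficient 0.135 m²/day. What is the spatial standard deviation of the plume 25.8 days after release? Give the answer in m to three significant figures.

Dispersive spreading gives a Gaussian with σ² = 2Dt; advection only shifts the center.
σ = √(2 × 0.135 × 25.8) = 2.64 m.

2.64 m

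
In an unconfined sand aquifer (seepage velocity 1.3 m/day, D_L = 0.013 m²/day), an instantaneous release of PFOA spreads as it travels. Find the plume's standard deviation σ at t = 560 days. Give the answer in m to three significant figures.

Dispersive spreading gives a Gaussian with σ² = 2Dt; advection only shifts the center.
σ = √(2 × 0.013 × 560) = 3.82 m.

3.82 m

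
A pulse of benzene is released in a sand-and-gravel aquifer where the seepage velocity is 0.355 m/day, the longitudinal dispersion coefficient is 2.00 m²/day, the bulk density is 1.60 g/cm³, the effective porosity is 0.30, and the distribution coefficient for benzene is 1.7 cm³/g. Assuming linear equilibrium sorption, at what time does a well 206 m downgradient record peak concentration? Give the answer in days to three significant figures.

Retardation factor R = 1 + ρ_b·K_d/n = 1 + 1.60 × 1.7/0.30 = 10.07.
Sorption retards both mechanisms: v_R = v/R = 0.03525 m/day, D_R = D/R = 0.1986 m²/day.
Peak time from v_R²t² + 2D_R t − x² = 0: t = (√(D_R² + v_R²x²) − D_R)/v_R².
√(D_R² + v_R²x²) = √(0.1986² + 0.03525² × 206²) = 7.264; v_R² = 0.001243.
t = (7.264 − 0.1986)/0.001243 = 5680 days.

5680 days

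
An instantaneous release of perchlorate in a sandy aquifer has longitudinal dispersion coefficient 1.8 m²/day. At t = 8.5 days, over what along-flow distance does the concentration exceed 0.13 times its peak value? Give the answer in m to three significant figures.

The plume is Gaussian with σ = √(2Dt) = √(2 × 1.8 × 8.5) = 5.532 m.
C/C_peak = exp(−Δx²/(2σ²)) = 0.13 ⇒ Δx = σ·√(−2 ln 0.13) = 5.532 × 2.020 = 11.17 m.
Width = 2Δx = 22.3 m.

22.3 m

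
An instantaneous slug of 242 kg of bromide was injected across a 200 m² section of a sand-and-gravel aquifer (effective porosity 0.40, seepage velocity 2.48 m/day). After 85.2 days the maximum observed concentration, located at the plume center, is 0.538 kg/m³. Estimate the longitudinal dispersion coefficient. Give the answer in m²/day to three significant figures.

At the plume center C_max = M/(n_e·A·√(4πDt)), so D = M²/(4πt·(n_e·A·C_max)²).
n_e·A·C_max = 0.40 × 200 × 0.538 = 43.04 kg/m.
D = 242²/(4π × 85.2 × 43.04²) = 0.0295 m²/day.

0.0295 m²/day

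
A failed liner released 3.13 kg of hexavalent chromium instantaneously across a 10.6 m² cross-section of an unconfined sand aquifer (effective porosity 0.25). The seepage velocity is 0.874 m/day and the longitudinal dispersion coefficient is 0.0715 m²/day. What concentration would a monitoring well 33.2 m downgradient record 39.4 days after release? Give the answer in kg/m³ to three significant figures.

For an instantaneous plane source, C(x,t) = M/(n_e·A·√(4πDt)) · exp(−(x−vt)²/(4Dt)), with n_e·A the pore (flow) area.
Plume center vt = 0.874 × 39.4 = 34.4356 m, so the well at 33.2 m is 1.2356 m upgradient of the peak.
√(4πDt) = 5.950 m, giving peak height M/(n_e·A·√(4πDt)) = 3.13/(0.25 × 10.6 × 5.950) = 0.1985 kg/m³.
(x−vt)²/(4Dt) = (-1.2356)²/(4 × 0.0715 × 39.4) = 0.1355; exp(−0.1355) = 0.8733.
C = 0.1985 × 0.8733 = 0.173 kg/m³.

0.173 kg/m³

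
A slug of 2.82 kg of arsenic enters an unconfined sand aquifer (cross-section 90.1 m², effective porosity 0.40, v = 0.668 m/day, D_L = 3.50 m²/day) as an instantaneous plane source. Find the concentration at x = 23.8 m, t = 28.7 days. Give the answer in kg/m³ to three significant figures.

0.00209 kg/m³

For an instantaneous plane source, C(x,t) = M/(n_e·A·√(4πDt)) · exp(−(x−vt)²/(4Dt)), with n_e·A the pore (flow) area.
Plume center vt = 0.668 × 28.7 = 19.1716 m, so the well at 23.8 m is 4.6284 m downgradient of the peak.
√(4πDt) = 35.53 m, giving peak height M/(n_e·A·√(4πDt)) = 2.82/(0.40 × 90.1 × 35.53) = 0.002202 kg/m³.
(x−vt)²/(4Dt) = (4.6284)²/(4 × 3.50 × 28.7) = 0.05332; exp(−0.05332) = 0.9481.
C = 0.002202 × 0.9481 = 0.00209 kg/m³.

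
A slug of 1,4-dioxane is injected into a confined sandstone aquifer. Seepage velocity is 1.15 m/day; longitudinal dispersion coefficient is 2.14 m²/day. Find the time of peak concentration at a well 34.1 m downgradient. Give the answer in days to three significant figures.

For the 1D instantaneous-source solution, setting ∂C/∂t = 0 at fixed x gives v²t² + 2Dt − x² = 0, so t = (√(D² + v²x²) − D)/v².
√(D² + v²x²) = √(2.14² + 1.15² × 34.1²) = 39.27; v² = 1.3225.
t = (39.27 − 2.14)/1.3225 = 28.1 days (vs. the pure-advection estimate x/v = 29.7 d).

28.1 days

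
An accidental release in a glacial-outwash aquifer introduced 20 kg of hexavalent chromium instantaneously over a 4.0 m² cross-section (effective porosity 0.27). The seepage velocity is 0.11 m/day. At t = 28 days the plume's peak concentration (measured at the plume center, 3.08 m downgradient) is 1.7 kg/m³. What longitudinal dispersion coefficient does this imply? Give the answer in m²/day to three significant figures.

0.337 m²/day

At the plume center C_max = M/(n_e·A·√(4πDt)), so D = M²/(4πt·(n_e·A·C_max)²).
n_e·A·C_max = 0.27 × 4.0 × 1.7 = 1.836 kg/m.
D = 20²/(4π × 28 × 1.836²) = 0.337 m²/day.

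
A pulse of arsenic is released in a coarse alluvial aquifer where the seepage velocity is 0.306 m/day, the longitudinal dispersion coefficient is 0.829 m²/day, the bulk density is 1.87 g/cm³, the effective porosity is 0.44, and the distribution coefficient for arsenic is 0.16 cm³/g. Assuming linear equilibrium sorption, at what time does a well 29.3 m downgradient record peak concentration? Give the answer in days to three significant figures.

Retardation factor R = 1 + ρ_b·K_d/n = 1 + 1.87 × 0.16/0.44 = 1.680.
Sorption retards both mechanisms: v_R = v/R = 0.1821 m/day, D_R = D/R = 0.4935 m²/day.
Peak time from v_R²t² + 2D_R t − x² = 0: t = (√(D_R² + v_R²x²) − D_R)/v_R².
√(D_R² + v_R²x²) = √(0.4935² + 0.1821² × 29.3²) = 5.358; v_R² = 0.03316.
t = (5.358 − 0.4935)/0.03316 = 147 days.

147 days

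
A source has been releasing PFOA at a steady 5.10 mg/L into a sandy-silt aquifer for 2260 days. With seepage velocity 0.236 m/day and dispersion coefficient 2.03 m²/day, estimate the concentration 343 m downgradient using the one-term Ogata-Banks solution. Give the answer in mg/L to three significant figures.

For a continuous step input, C/C₀ ≈ ½·erfc((x−vt)/(2√(Dt))).
vt = 0.236 × 2260 = 533.36 m and 2√(Dt) = 2√(2.03 × 2260) = 135.5 m.
Argument (x−vt)/(2√(Dt)) = (343 − 533.36)/135.5 = -1.405; ½·erfc(-1.405) = 0.9765.
C = 5.10 × 0.9765 = 4.98 mg/L.

4.98 mg/L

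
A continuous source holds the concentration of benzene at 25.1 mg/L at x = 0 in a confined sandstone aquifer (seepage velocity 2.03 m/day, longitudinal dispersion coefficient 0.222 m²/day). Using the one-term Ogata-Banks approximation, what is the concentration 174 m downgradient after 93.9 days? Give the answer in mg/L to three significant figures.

For a continuous step input, C/C₀ ≈ ½·erfc((x−vt)/(2√(Dt))).
vt = 2.03 × 93.9 = 190.617 m and 2√(Dt) = 2√(0.222 × 93.9) = 9.131 m.
Argument (x−vt)/(2√(Dt)) = (174 − 190.617)/9.131 = -1.820; ½·erfc(-1.820) = 0.9950.
C = 25.1 × 0.9950 = 25.0 mg/L.

25.0 mg/L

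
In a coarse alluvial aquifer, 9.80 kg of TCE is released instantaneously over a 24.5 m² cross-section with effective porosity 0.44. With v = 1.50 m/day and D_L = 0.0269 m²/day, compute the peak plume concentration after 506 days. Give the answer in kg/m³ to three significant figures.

The peak of an instantaneous 1D plume sits at x = vt; there the Gaussian factor is 1 and C_max = M/(n_e·A·√(4πDt)), where n_e·A is the pore area the mass is dissolved in.
√(4πDt) = √(4π × 0.0269 × 506) = 13.08 m, so C_max = 9.80/(0.44 × 24.5 × 13.08) = 0.0695 kg/m³.

0.0695 kg/m³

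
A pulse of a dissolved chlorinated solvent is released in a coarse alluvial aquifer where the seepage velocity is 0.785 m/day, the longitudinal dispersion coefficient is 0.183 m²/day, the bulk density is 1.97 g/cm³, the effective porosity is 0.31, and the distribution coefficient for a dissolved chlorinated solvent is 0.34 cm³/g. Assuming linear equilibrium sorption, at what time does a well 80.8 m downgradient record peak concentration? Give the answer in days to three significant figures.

Retardation factor R = 1 + ρ_b·K_d/n = 1 + 1.97 × 0.34/0.31 = 3.161.
Sorption retards both mechanisms: v_R = v/R = 0.2483 m/day, D_R = D/R = 0.05789 m²/day.
Peak time from v_R²t² + 2D_R t − x² = 0: t = (√(D_R² + v_R²x²) − D_R)/v_R².
√(D_R² + v_R²x²) = √(0.05789² + 0.2483² × 80.8²) = 20.06; v_R² = 0.06165.
t = (20.06 − 0.05789)/0.06165 = 324 days.

324 days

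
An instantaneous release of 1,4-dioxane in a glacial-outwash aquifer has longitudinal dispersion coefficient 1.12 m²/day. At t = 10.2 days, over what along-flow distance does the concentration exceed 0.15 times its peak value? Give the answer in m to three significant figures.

18.6 m

The plume is Gaussian with σ = √(2Dt) = √(2 × 1.12 × 10.2) = 4.780 m.
C/C_peak = exp(−Δx²/(2σ²)) = 0.15 ⇒ Δx = σ·√(−2 ln 0.15) = 4.780 × 1.948 = 9.311 m.
Width = 2Δx = 18.6 m.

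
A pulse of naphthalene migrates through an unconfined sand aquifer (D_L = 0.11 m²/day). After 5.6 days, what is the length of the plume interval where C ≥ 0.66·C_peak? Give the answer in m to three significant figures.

The plume is Gaussian with σ = √(2Dt) = √(2 × 0.11 × 5.6) = 1.110 m.
C/C_peak = exp(−Δx²/(2σ²)) = 0.66 ⇒ Δx = σ·√(−2 ln 0.66) = 1.110 × 0.9116 = 1.012 m.
Width = 2Δx = 2.02 m.

2.02 m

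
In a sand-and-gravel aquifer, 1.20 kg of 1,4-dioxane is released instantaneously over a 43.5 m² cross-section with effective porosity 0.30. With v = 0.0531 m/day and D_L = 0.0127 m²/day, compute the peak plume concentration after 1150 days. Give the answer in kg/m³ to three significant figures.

0.00679 kg/m³

The peak of an instantaneous 1D plume sits at x = vt; there the Gaussian factor is 1 and C_max = M/(n_e·A·√(4πDt)), where n_e·A is the pore area the mass is dissolved in.
√(4πDt) = √(4π × 0.0127 × 1150) = 13.55 m, so C_max = 1.20/(0.30 × 43.5 × 13.55) = 0.00679 kg/m³.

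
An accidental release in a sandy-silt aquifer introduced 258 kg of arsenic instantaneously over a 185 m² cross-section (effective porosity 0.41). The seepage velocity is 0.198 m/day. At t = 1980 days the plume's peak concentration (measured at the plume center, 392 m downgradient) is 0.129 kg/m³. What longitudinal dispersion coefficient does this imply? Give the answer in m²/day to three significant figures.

0.0279 m²/day

At the plume center C_max = M/(n_e·A·√(4πDt)), so D = M²/(4πt·(n_e·A·C_max)²).
n_e·A·C_max = 0.41 × 185 × 0.129 = 9.785 kg/m.
D = 258²/(4π × 1980 × 9.785²) = 0.0279 m²/day.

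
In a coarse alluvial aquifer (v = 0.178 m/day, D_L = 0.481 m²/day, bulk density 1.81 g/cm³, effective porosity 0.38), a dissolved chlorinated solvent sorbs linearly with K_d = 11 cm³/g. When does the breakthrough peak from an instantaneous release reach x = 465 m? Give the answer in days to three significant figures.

Retardation factor R = 1 + ρ_b·K_d/n = 1 + 1.81 × 11/0.38 = 53.39.
Sorption retards both mechanisms: v_R = v/R = 0.003334 m/day, D_R = D/R = 0.009009 m²/day.
Peak time from v_R²t² + 2D_R t − x² = 0: t = (√(D_R² + v_R²x²) − D_R)/v_R².
√(D_R² + v_R²x²) = √(0.009009² + 0.003334² × 465²) = 1.550; v_R² = 1.112e-05.
t = (1.550 − 0.009009)/1.112e-05 = 139000 days.

139000 days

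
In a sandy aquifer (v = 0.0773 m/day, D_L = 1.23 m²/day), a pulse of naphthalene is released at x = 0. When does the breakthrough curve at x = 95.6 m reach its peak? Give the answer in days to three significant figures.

1050 days

For the 1D instantaneous-source solution, setting ∂C/∂t = 0 at fixed x gives v²t² + 2Dt − x² = 0, so t = (√(D² + v²x²) − D)/v².
√(D² + v²x²) = √(1.23² + 0.0773² × 95.6²) = 7.492; v² = 0.00597529.
t = (7.492 − 1.23)/0.00597529 = 1050 days (vs. the pure-advection estimate x/v = 1240 d).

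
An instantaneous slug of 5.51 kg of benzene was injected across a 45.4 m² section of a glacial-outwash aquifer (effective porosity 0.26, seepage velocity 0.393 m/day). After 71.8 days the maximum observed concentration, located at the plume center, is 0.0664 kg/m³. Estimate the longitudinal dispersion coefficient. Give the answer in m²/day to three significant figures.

0.0548 m²/day

At the plume center C_max = M/(n_e·A·√(4πDt)), so D = M²/(4πt·(n_e·A·C_max)²).
n_e·A·C_max = 0.26 × 45.4 × 0.0664 = 0.7838 kg/m.
D = 5.51²/(4π × 71.8 × 0.7838²) = 0.0548 m²/day.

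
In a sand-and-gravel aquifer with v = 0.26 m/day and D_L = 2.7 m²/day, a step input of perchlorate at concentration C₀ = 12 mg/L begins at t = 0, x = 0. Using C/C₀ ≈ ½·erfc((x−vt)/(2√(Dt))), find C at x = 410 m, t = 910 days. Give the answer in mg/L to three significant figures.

For a continuous step input, C/C₀ ≈ ½·erfc((x−vt)/(2√(Dt))).
vt = 0.26 × 910 = 236.6 m and 2√(Dt) = 2√(2.7 × 910) = 99.14 m.
Argument (x−vt)/(2√(Dt)) = (410 − 236.6)/99.14 = 1.749; ½·erfc(1.749) = 0.006691.
C = 12 × 0.006691 = 0.0803 mg/L.

0.0803 mg/L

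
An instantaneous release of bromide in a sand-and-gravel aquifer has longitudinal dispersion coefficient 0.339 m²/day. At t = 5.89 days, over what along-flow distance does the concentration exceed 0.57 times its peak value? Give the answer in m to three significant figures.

4.24 m

The plume is Gaussian with σ = √(2Dt) = √(2 × 0.339 × 5.89) = 1.998 m.
C/C_peak = exp(−Δx²/(2σ²)) = 0.57 ⇒ Δx = σ·√(−2 ln 0.57) = 1.998 × 1.060 = 2.118 m.
Width = 2Δx = 4.24 m.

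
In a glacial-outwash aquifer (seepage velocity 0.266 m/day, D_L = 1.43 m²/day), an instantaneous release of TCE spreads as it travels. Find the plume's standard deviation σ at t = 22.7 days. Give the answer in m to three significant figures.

Dispersive spreading gives a Gaussian with σ² = 2Dt; advection only shifts the center.
σ = √(2 × 1.43 × 22.7) = 8.06 m.

8.06 m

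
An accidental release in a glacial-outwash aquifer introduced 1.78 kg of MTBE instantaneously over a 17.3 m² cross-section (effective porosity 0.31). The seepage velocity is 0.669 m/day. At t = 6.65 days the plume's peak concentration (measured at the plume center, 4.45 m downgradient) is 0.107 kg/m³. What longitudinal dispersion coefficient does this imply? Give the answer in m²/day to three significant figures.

0.115 m²/day

At the plume center C_max = M/(n_e·A·√(4πDt)), so D = M²/(4πt·(n_e·A·C_max)²).
n_e·A·C_max = 0.31 × 17.3 × 0.107 = 0.5738 kg/m.
D = 1.78²/(4π × 6.65 × 0.5738²) = 0.115 m²/day.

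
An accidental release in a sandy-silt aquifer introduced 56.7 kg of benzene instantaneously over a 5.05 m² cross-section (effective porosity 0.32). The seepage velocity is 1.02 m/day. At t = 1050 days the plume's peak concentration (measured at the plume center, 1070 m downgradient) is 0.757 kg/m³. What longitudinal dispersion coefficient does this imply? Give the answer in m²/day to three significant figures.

At the plume center C_max = M/(n_e·A·√(4πDt)), so D = M²/(4πt·(n_e·A·C_max)²).
n_e·A·C_max = 0.32 × 5.05 × 0.757 = 1.223 kg/m.
D = 56.7²/(4π × 1050 × 1.223²) = 0.163 m²/day.

0.163 m²/day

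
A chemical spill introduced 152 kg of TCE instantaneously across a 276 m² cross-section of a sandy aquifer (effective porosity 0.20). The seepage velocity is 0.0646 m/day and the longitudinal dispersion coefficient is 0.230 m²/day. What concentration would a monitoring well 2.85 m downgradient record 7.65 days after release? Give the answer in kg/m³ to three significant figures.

For an instantaneous plane source, C(x,t) = M/(n_e·A·√(4πDt)) · exp(−(x−vt)²/(4Dt)), with n_e·A the pore (flow) area.
Plume center vt = 0.0646 × 7.65 = 0.49419 m, so the well at 2.85 m is 2.35581 m downgradient of the peak.
√(4πDt) = 4.702 m, giving peak height M/(n_e·A·√(4πDt)) = 152/(0.20 × 276 × 4.702) = 0.5856 kg/m³.
(x−vt)²/(4Dt) = (2.35581)²/(4 × 0.230 × 7.65) = 0.7886; exp(−0.7886) = 0.4545.
C = 0.5856 × 0.4545 = 0.266 kg/m³.

0.266 kg/m³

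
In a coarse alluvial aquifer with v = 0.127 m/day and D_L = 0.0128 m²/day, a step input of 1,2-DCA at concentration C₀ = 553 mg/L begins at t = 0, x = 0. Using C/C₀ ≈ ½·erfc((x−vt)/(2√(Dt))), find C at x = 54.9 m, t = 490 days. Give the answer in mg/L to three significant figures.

For a continuous step input, C/C₀ ≈ ½·erfc((x−vt)/(2√(Dt))).
vt = 0.127 × 490 = 62.23 m and 2√(Dt) = 2√(0.0128 × 490) = 5.009 m.
Argument (x−vt)/(2√(Dt)) = (54.9 − 62.23)/5.009 = -1.463; ½·erfc(-1.463) = 0.9807.
C = 553 × 0.9807 = 542 mg/L.

542 mg/L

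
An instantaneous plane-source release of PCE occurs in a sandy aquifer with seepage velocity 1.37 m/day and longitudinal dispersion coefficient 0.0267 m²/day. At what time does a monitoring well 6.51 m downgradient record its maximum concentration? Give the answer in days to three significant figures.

For the 1D instantaneous-source solution, setting ∂C/∂t = 0 at fixed x gives v²t² + 2Dt − x² = 0, so t = (√(D² + v²x²) − D)/v².
√(D² + v²x²) = √(0.0267² + 1.37² × 6.51²) = 8.919; v² = 1.8769.
t = (8.919 − 0.0267)/1.8769 = 4.74 days (vs. the pure-advection estimate x/v = 4.75 d).

4.74 days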